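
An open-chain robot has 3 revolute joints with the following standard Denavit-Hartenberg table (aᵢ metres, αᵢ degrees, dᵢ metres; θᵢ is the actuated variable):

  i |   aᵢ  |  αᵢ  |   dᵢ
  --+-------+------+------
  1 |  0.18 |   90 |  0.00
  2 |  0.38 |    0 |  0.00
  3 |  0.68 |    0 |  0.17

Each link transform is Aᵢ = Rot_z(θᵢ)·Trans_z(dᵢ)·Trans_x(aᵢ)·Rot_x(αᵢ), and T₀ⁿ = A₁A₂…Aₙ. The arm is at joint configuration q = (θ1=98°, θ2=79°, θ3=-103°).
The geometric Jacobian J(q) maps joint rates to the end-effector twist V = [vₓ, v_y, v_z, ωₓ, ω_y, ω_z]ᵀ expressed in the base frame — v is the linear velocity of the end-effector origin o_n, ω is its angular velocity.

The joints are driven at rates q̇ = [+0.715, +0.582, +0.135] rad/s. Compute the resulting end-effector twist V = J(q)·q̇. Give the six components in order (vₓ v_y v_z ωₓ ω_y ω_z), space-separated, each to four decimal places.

o_n = [0.0467, 0.8889, 0.0964]
J₁: ẑ×o_n = [-0.8889, 0.0467, 0.0000], ω = ẑ
J2: z=[0.9903, 0.1392, 0.0000] o=[-0.0251, 0.1782, 0.0000] → [0.0134, -0.0955, 0.6937, 0.9903, 0.1392, 0.0000]
J3: z=[0.9903, 0.1392, 0.0000] o=[-0.0351, 0.2501, 0.3730] → [-0.0385, 0.2739, 0.6212, 0.9903, 0.1392, 0.0000]
V = J·q̇ = [-0.6329, 0.0148, 0.4876, 0.7100, 0.0998, 0.7150]

-0.6329 0.0148 0.4876 0.7100 0.0998 0.7150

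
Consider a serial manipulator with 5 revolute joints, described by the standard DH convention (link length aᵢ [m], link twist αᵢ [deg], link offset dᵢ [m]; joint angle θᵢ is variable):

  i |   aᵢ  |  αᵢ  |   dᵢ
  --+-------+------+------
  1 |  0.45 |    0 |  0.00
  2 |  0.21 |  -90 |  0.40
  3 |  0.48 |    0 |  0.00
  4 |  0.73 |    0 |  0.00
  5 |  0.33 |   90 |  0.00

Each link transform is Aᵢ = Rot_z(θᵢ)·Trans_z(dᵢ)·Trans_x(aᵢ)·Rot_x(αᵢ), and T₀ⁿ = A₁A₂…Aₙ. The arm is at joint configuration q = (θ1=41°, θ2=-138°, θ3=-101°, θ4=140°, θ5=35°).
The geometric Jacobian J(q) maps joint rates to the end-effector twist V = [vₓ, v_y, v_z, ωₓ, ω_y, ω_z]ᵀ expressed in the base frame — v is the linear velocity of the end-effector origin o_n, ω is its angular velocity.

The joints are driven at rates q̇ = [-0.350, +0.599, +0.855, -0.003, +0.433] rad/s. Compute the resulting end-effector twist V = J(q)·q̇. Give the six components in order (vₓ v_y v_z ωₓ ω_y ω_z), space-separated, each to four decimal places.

o_n = [0.2450, -0.4757, 0.0946]
J₁: ẑ×o_n = [0.4757, 0.2450, -0.0000], ω = ẑ
J2: z=[0.0000, 0.0000, 1.0000] o=[0.3396, 0.2952, 0.0000] → [0.7709, -0.0947, 0.0000, 0.0000, 0.0000, 1.0000]
J3: z=[0.9925, -0.1219, 0.0000] o=[0.3140, 0.0868, 0.4000] → [0.0372, 0.3032, -0.5667, 0.9925, -0.1219, 0.0000]
J4: z=[0.9925, -0.1219, 0.0000] o=[0.3252, 0.1777, 0.8712] → [0.0946, 0.7708, -0.6583, 0.9925, -0.1219, 0.0000]
J5: z=[0.9925, -0.1219, 0.0000] o=[0.2561, -0.3854, 0.4118] → [0.0387, 0.3149, -0.0910, 0.9925, -0.1219, 0.0000]
V = J·q̇ = [0.3436, 0.2508, -0.5219, 1.2754, -0.1566, 0.2490]

0.3436 0.2508 -0.5219 1.2754 -0.1566 0.2490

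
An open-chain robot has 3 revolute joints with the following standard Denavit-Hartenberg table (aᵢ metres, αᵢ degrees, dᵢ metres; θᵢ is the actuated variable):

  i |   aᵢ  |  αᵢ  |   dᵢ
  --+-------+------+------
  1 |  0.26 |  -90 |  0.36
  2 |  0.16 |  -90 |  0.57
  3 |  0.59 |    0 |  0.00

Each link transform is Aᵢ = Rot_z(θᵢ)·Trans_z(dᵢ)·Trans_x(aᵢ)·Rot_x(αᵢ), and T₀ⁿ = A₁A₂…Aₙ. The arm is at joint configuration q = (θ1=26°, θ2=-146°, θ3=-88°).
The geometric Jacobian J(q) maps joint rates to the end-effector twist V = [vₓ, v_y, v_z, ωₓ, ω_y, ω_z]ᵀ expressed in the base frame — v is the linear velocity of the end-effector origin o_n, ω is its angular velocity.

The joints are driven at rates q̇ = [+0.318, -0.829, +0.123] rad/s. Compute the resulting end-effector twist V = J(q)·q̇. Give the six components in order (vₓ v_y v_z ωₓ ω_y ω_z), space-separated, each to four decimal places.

-0.4750 -0.1955 -0.0836 0.4252 -0.7149 0.4200

o_n = [-0.4092, 1.0906, 0.4610]
J₁: ẑ×o_n = [-1.0906, -0.4092, 0.0000], ω = ẑ
J2: z=[-0.4384, 0.8988, 0.0000] o=[0.2337, 0.1140, 0.3600] → [0.0908, 0.0443, 0.1497, -0.4384, 0.8988, 0.0000]
J3: z=[0.5026, 0.2451, 0.8290] o=[-0.1354, 0.5681, 0.4495] → [-0.4303, -0.2328, 0.3297, 0.5026, 0.2451, 0.8290]
V = J·q̇ = [-0.4750, -0.1955, -0.0836, 0.4252, -0.7149, 0.4200]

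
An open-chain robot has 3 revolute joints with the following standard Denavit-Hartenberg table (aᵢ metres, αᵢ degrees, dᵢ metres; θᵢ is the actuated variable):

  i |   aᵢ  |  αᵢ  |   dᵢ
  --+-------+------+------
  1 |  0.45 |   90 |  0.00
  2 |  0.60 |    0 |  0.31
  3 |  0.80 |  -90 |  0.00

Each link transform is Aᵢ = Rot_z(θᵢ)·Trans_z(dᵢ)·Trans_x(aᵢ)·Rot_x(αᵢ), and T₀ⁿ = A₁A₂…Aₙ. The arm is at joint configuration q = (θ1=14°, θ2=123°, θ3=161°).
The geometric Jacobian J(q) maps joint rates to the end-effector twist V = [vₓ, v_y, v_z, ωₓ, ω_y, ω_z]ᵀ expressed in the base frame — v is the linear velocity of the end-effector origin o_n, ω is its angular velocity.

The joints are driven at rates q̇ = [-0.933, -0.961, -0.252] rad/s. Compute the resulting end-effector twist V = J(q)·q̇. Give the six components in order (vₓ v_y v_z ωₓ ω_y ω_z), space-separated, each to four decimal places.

o_n = [0.3823, -0.2242, -0.2730]
J₁: ẑ×o_n = [0.2242, 0.3823, -0.0000], ω = ẑ
J2: z=[0.2419, -0.9703, 0.0000] o=[0.4366, 0.1089, 0.0000] → [0.2649, 0.0661, -0.1332, 0.2419, -0.9703, 0.0000]
J3: z=[0.2419, -0.9703, 0.0000] o=[0.1946, -0.2710, 0.5032] → [0.7532, 0.1878, 0.1935, 0.2419, -0.9703, 0.0000]
V = J·q̇ = [-0.6535, -0.4675, 0.0793, -0.2935, 1.1770, -0.9330]

-0.6535 -0.4675 0.0793 -0.2935 1.1770 -0.9330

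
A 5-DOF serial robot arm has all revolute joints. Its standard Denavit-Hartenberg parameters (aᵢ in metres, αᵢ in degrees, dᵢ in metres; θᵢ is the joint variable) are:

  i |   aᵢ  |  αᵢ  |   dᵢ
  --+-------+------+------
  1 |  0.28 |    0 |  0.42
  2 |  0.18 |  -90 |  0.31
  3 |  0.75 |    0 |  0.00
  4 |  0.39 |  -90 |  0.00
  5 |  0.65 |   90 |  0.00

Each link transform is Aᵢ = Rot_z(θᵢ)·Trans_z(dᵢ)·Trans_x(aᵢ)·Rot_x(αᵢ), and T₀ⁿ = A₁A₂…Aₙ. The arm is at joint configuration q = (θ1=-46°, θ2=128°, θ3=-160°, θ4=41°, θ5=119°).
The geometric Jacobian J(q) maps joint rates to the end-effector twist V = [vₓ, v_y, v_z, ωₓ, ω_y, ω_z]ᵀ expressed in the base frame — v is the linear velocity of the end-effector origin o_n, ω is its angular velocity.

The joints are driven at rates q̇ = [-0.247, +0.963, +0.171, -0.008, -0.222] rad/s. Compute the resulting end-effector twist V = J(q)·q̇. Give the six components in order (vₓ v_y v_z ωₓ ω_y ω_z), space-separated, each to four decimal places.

o_n = [0.6794, -0.8361, 1.0520]
J₁: ẑ×o_n = [0.8361, 0.6794, -0.0000], ω = ẑ
J2: z=[0.0000, 0.0000, 1.0000] o=[0.1945, -0.2014, 0.4200] → [0.6347, 0.4849, -0.0000, 0.0000, 0.0000, 1.0000]
J3: z=[-0.9903, 0.1392, 0.0000] o=[0.2196, -0.0232, 0.7300] → [0.0448, 0.3189, 0.7411, -0.9903, 0.1392, 0.0000]
J4: z=[-0.9903, 0.1392, 0.0000] o=[0.1215, -0.7211, 0.9865] → [0.0091, 0.0648, 0.0363, -0.9903, 0.1392, 0.0000]
J5: z=[0.1217, 0.8661, 0.4848] o=[0.0952, -0.9083, 1.3276] → [-0.2737, 0.3168, -0.4972, 0.1217, 0.8661, 0.4848]
V = J·q̇ = [0.4731, 0.2828, 0.2368, -0.1884, -0.1696, 0.6084]

0.4731 0.2828 0.2368 -0.1884 -0.1696 0.6084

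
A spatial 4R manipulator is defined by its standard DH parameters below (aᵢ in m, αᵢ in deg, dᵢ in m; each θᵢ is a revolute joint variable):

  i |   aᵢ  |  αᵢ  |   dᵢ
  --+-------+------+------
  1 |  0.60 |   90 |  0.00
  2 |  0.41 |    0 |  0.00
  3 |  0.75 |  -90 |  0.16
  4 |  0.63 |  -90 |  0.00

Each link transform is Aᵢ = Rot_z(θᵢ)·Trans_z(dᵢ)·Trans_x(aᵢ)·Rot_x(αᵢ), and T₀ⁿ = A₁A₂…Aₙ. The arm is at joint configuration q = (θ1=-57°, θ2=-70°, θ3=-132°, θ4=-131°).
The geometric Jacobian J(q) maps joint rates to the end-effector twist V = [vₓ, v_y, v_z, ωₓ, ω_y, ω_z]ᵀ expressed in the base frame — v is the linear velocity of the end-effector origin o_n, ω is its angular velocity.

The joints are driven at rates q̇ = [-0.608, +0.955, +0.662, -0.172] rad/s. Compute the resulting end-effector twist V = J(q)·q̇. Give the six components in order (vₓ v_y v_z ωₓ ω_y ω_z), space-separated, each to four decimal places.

-0.2385 0.0199 -0.4015 -1.3210 -0.9347 -0.4485

o_n = [-0.2998, -0.7051, -0.2592]
J₁: ẑ×o_n = [0.7051, -0.2998, 0.0000], ω = ẑ
J2: z=[-0.8387, -0.5446, 0.0000] o=[0.3268, -0.5032, 0.0000] → [0.1411, -0.2173, -0.1719, -0.8387, -0.5446, 0.0000]
J3: z=[-0.8387, -0.5446, 0.0000] o=[0.4032, -0.6208, -0.3853] → [-0.0687, 0.1058, -0.3122, -0.8387, -0.5446, 0.0000]
J4: z=[-0.2040, 0.3142, -0.9272] o=[-0.1098, -0.1247, -0.1043] → [-0.5867, 0.1446, 0.1781, -0.2040, 0.3142, -0.9272]
V = J·q̇ = [-0.2385, 0.0199, -0.4015, -1.3210, -0.9347, -0.4485]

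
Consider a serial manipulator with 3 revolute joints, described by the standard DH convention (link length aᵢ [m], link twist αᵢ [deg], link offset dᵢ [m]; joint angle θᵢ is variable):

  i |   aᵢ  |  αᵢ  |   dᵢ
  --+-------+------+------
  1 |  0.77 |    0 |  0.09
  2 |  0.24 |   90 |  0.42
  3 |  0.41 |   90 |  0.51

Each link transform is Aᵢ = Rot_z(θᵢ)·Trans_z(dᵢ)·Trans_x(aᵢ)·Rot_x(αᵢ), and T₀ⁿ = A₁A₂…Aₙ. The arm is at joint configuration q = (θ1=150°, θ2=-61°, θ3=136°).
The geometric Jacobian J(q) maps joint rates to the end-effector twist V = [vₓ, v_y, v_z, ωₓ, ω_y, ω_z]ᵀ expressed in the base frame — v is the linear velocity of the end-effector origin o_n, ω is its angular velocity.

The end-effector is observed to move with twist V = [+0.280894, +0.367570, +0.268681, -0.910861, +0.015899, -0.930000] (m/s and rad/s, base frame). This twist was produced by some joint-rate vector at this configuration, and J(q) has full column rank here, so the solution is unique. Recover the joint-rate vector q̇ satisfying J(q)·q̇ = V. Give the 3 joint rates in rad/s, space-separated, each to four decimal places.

o_n = [-0.1579, 0.3212, 0.7948]
J₁: ẑ×o_n = [-0.3212, -0.1579, 0.0000], ω = ẑ
J2: z=[0.0000, 0.0000, 1.0000] o=[-0.6668, 0.3850, 0.0900] → [0.0638, 0.5090, -0.0000, 0.0000, 0.0000, 1.0000]
J3: z=[0.9998, -0.0175, 0.0000] o=[-0.6627, 0.6250, 0.5100] → [-0.0050, -0.2848, -0.2949, 0.9998, -0.0175, 0.0000]
q̇ = J⁺·V = [-0.8720, -0.0580, -0.9110]

-0.8720 -0.0580 -0.9110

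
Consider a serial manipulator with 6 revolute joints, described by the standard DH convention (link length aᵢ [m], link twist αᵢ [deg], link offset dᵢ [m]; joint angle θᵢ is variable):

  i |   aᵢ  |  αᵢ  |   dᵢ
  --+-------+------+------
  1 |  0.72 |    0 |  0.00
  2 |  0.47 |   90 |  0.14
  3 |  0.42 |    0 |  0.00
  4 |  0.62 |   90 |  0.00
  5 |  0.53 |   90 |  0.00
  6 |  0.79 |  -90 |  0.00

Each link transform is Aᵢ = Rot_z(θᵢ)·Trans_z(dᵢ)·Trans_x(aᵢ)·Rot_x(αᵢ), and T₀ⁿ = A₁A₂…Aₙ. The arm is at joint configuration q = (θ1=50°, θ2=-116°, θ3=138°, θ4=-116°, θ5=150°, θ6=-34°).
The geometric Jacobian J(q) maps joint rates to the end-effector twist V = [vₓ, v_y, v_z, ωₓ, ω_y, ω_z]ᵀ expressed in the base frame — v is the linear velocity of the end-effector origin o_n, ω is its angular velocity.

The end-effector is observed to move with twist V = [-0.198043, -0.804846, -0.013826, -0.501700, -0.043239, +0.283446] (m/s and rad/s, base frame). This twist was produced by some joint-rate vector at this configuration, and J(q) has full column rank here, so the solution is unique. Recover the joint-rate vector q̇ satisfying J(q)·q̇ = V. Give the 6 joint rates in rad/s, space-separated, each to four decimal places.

o_n = [-0.2347, 0.6616, 0.6785]
J₁: ẑ×o_n = [-0.6616, -0.2347, 0.0000], ω = ẑ
J2: z=[0.0000, 0.0000, 1.0000] o=[0.4628, 0.5516, 0.0000] → [-0.1100, -0.6975, 0.0000, 0.0000, 0.0000, 1.0000]
J3: z=[-0.9135, -0.4067, 0.0000] o=[0.6540, 0.1222, 0.1400] → [-0.2190, 0.4919, -0.8542, -0.9135, -0.4067, 0.0000]
J4: z=[-0.9135, -0.4067, 0.0000] o=[0.5270, 0.4073, 0.4210] → [-0.1047, 0.2352, -0.5421, -0.9135, -0.4067, 0.0000]
J5: z=[0.1524, -0.3422, -0.9272] o=[0.7608, -0.1178, 0.6533] → [0.7140, 0.9192, -0.2219, 0.1524, -0.3422, -0.9272]
J6: z=[-0.6026, -0.7758, 0.1873] o=[0.3457, 0.1632, 0.4813] → [-0.2463, 0.0101, -0.7506, -0.6026, -0.7758, 0.1873]
q̇ = J⁺·V = [-0.7330, 0.1500, -0.4770, 0.6550, -0.8650, 0.3440]

-0.7330 0.1500 -0.4770 0.6550 -0.8650 0.3440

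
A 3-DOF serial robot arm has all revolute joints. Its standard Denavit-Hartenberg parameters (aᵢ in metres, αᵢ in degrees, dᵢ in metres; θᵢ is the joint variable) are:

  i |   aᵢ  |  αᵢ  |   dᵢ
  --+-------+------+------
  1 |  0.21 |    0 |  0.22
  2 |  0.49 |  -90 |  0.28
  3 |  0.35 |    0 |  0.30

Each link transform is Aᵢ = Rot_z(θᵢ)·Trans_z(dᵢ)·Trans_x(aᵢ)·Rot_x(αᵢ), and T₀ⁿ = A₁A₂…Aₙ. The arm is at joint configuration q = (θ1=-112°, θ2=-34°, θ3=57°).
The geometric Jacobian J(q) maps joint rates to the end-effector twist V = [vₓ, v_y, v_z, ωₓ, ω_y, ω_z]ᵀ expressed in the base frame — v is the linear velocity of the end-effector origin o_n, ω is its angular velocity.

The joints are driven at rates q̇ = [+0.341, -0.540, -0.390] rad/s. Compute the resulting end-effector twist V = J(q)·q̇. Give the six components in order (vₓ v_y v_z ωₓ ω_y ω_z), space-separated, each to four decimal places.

o_n = [-0.4752, -0.8240, 0.2065]
J₁: ẑ×o_n = [0.8240, -0.4752, 0.0000], ω = ẑ
J2: z=[0.0000, 0.0000, 1.0000] o=[-0.0787, -0.1947, 0.2200] → [0.6293, -0.3965, 0.0000, 0.0000, 0.0000, 1.0000]
J3: z=[0.5592, -0.8290, 0.0000] o=[-0.4849, -0.4687, 0.5000] → [0.2434, 0.1641, -0.1906, 0.5592, -0.8290, 0.0000]
V = J·q̇ = [-0.1537, -0.0119, 0.0743, -0.2181, 0.3233, -0.1990]

-0.1537 -0.0119 0.0743 -0.2181 0.3233 -0.1990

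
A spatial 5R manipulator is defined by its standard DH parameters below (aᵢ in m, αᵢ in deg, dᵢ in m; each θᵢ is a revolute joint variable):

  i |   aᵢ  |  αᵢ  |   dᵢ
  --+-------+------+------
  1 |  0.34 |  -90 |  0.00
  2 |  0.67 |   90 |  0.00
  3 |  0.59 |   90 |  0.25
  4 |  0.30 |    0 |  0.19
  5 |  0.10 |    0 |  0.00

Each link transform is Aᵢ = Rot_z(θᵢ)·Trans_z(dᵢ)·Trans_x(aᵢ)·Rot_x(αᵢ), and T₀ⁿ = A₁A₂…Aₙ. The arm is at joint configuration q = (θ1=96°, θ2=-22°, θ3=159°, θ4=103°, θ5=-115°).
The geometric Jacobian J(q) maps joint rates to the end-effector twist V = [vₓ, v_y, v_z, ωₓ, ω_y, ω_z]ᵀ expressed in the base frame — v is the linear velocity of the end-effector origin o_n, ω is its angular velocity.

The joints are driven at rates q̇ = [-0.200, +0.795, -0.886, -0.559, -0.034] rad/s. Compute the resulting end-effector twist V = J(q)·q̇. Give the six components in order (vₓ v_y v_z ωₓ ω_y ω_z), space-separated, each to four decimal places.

o_n = [-0.4280, 0.2486, 0.5431]
J₁: ẑ×o_n = [-0.2486, -0.4280, 0.0000], ω = ẑ
J2: z=[-0.9945, -0.1045, 0.0000] o=[-0.0355, 0.3381, 0.0000] → [-0.0568, 0.5401, 0.0480, -0.9945, -0.1045, 0.0000]
J3: z=[0.0392, -0.3726, 0.9272] o=[-0.1005, 0.9559, 0.2510] → [0.5470, -0.3151, -0.1497, 0.0392, -0.3726, 0.9272]
J4: z=[-0.9632, 0.2329, 0.1342] o=[-0.2476, 0.3328, 0.2764] → [0.0734, 0.2326, 0.1231, -0.9632, 0.2329, 0.1342]
J5: z=[-0.9632, 0.2329, 0.1342] o=[-0.4012, 0.3288, 0.5966] → [-0.0017, -0.0551, 0.0834, -0.9632, 0.2329, 0.1342]
V = J·q̇ = [-0.5210, 0.6661, 0.0992, -0.2542, 0.1089, -1.1011]

-0.5210 0.6661 0.0992 -0.2542 0.1089 -1.1011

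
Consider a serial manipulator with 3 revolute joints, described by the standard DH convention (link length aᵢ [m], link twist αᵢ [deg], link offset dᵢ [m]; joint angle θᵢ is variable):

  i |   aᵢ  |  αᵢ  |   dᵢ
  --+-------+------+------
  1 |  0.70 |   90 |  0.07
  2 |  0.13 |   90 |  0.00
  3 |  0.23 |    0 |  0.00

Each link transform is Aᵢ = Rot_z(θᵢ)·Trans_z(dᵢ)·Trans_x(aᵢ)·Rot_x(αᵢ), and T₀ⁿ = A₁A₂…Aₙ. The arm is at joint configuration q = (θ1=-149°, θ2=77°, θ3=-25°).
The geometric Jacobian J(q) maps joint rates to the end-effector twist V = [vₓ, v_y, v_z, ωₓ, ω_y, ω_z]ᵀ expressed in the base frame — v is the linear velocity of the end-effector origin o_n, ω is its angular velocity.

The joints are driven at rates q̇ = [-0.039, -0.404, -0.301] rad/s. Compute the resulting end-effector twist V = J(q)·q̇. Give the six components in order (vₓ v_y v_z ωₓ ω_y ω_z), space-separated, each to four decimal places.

o_n = [-0.6152, -0.4831, 0.3998]
J₁: ẑ×o_n = [0.4831, -0.6152, 0.0000], ω = ẑ
J2: z=[-0.5150, 0.8572, 0.0000] o=[-0.6000, -0.3605, 0.0700] → [0.2827, 0.1698, 0.0761, -0.5150, 0.8572, 0.0000]
J3: z=[-0.8352, -0.5018, -0.2250] o=[-0.6251, -0.3756, 0.1967] → [-0.1261, 0.1674, 0.0947, -0.8352, -0.5018, -0.2250]
V = J·q̇ = [-0.0951, -0.0950, -0.0593, 0.4595, -0.1952, 0.0287]

-0.0951 -0.0950 -0.0593 0.4595 -0.1952 0.0287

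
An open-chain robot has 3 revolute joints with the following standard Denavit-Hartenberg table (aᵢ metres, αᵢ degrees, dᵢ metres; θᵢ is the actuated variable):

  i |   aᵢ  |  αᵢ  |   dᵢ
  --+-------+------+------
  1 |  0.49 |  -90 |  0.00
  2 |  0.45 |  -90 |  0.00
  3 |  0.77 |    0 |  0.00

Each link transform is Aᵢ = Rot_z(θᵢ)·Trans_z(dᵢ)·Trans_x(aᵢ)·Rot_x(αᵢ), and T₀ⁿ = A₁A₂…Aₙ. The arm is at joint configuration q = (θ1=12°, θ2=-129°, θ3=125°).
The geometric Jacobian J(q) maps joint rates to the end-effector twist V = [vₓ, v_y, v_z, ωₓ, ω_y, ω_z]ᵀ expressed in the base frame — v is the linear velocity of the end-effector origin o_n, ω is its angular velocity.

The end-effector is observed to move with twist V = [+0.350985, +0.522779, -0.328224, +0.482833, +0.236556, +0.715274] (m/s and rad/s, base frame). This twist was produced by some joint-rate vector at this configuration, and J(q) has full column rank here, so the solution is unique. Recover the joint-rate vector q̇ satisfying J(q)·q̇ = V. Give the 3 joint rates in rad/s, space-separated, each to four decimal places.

0.2930 0.1310 0.6710

o_n = [0.6053, -0.5162, 0.0065]
J₁: ẑ×o_n = [0.5162, 0.6053, -0.0000], ω = ẑ
J2: z=[-0.2079, 0.9781, 0.0000] o=[0.4793, 0.1019, 0.0000] → [0.0063, 0.0013, 0.0053, -0.2079, 0.9781, 0.0000]
J3: z=[0.7602, 0.1616, 0.6293] o=[0.2023, 0.0430, 0.3497] → [0.2964, 0.5145, -0.4902, 0.7602, 0.1616, 0.6293]
q̇ = J⁺·V = [0.2930, 0.1310, 0.6710]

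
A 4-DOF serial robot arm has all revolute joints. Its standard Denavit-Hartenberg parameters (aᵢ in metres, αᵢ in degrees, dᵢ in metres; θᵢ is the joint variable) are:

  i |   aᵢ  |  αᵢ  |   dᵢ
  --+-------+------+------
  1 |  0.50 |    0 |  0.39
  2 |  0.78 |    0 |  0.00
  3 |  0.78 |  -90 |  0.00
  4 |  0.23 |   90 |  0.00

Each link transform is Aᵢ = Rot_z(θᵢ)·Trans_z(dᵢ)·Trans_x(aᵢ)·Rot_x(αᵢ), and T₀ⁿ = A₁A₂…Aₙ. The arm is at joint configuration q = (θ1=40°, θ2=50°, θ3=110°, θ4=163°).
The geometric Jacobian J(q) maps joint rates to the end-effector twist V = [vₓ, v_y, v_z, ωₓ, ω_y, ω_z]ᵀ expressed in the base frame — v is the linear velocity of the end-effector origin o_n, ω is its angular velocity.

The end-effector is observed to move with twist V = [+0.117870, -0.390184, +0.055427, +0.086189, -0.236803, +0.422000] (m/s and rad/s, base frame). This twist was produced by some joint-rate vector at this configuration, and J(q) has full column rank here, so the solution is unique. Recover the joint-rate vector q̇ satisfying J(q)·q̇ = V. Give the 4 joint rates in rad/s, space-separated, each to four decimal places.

-0.4540 0.6140 0.2620 0.2520

o_n = [-0.1433, 0.9098, 0.3228]
J₁: ẑ×o_n = [-0.9098, -0.1433, 0.0000], ω = ẑ
J2: z=[0.0000, 0.0000, 1.0000] o=[0.3830, 0.3214, 0.3900] → [-0.5885, -0.5263, 0.0000, 0.0000, 0.0000, 1.0000]
J3: z=[0.0000, 0.0000, 1.0000] o=[0.3830, 1.1014, 0.3900] → [0.1915, -0.5263, 0.0000, 0.0000, 0.0000, 1.0000]
J4: z=[0.3420, -0.9397, 0.0000] o=[-0.3499, 0.8346, 0.3900] → [0.0632, 0.0230, 0.2200, 0.3420, -0.9397, 0.0000]
q̇ = J⁺·V = [-0.4540, 0.6140, 0.2620, 0.2520]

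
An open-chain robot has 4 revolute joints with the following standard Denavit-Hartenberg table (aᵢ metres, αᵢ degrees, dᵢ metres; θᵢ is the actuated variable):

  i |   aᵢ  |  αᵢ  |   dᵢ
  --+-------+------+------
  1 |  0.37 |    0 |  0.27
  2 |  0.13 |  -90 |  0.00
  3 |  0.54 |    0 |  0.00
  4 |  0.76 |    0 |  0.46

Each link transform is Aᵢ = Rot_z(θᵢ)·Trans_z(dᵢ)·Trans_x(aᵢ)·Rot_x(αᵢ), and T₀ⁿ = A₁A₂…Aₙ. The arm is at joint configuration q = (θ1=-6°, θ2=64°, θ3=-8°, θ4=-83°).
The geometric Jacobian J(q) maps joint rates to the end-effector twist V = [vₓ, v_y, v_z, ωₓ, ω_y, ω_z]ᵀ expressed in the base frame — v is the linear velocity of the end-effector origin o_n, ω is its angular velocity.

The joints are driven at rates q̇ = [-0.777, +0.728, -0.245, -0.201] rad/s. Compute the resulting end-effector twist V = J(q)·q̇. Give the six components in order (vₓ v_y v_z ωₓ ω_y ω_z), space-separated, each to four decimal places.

-0.1804 -0.5867 0.1251 0.3782 -0.2363 -0.0490

o_n = [0.3231, 0.7576, 1.1050]
J₁: ẑ×o_n = [-0.7576, 0.3231, 0.0000], ω = ẑ
J2: z=[0.0000, 0.0000, 1.0000] o=[0.3680, -0.0387, 0.2700] → [-0.7963, -0.0449, 0.0000, 0.0000, 0.0000, 1.0000]
J3: z=[-0.8480, 0.5299, 0.0000] o=[0.4369, 0.0716, 0.2700] → [0.4425, 0.7082, -0.5215, -0.8480, 0.5299, 0.0000]
J4: z=[-0.8480, 0.5299, 0.0000] o=[0.7202, 0.5251, 0.3452] → [0.4027, 0.6444, 0.0133, -0.8480, 0.5299, 0.0000]
V = J·q̇ = [-0.1804, -0.5867, 0.1251, 0.3782, -0.2363, -0.0490]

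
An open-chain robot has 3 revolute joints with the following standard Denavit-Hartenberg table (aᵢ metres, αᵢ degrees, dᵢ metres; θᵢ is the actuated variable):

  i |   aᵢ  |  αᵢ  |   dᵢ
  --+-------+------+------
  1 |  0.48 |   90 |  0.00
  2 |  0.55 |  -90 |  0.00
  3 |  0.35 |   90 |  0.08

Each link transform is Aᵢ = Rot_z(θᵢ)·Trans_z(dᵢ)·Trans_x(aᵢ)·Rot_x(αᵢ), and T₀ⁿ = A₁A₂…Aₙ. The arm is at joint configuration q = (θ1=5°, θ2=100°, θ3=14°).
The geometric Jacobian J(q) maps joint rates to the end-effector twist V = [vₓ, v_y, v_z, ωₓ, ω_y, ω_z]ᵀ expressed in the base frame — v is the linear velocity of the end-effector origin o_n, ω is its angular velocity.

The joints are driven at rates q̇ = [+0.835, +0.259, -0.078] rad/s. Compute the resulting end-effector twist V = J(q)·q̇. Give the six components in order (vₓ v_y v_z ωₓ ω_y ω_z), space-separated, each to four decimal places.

o_n = [0.2384, 0.1059, 0.8622]
J₁: ẑ×o_n = [-0.1059, 0.2384, 0.0000], ω = ẑ
J2: z=[0.0872, -0.9962, 0.0000] o=[0.4782, 0.0418, 0.0000] → [-0.8589, -0.0751, -0.2333, 0.0872, -0.9962, 0.0000]
J3: z=[-0.9811, -0.0858, -0.1736] o=[0.3830, 0.0335, 0.5416] → [-0.0150, 0.3396, -0.0834, -0.9811, -0.0858, -0.1736]
V = J·q̇ = [-0.3097, 0.1531, -0.0539, 0.0991, -0.2513, 0.8485]

-0.3097 0.1531 -0.0539 0.0991 -0.2513 0.8485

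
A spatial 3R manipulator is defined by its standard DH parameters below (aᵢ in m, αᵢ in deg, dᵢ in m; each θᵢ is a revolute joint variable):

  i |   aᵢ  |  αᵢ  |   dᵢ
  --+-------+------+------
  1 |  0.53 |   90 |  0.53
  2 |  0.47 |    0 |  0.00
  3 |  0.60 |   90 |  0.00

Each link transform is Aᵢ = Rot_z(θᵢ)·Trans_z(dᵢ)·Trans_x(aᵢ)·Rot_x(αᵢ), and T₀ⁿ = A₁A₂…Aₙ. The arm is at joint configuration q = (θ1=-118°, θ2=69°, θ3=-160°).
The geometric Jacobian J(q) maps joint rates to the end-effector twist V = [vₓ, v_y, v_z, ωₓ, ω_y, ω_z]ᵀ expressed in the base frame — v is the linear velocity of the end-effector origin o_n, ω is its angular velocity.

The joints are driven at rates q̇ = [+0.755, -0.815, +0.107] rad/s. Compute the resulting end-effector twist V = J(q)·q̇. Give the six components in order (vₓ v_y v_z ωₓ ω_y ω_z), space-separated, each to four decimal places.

0.4901 -0.1846 -0.1299 0.6251 -0.3324 0.7550

o_n = [-0.3230, -0.6074, 0.3689]
J₁: ẑ×o_n = [0.6074, -0.3230, 0.0000], ω = ẑ
J2: z=[-0.8829, 0.4695, 0.0000] o=[-0.2488, -0.4680, 0.5300] → [-0.0756, -0.1423, 0.1580, -0.8829, 0.4695, 0.0000]
J3: z=[-0.8829, 0.4695, 0.0000] o=[-0.3279, -0.6167, 0.9688] → [-0.2816, -0.5297, -0.0105, -0.8829, 0.4695, 0.0000]
V = J·q̇ = [0.4901, -0.1846, -0.1299, 0.6251, -0.3324, 0.7550]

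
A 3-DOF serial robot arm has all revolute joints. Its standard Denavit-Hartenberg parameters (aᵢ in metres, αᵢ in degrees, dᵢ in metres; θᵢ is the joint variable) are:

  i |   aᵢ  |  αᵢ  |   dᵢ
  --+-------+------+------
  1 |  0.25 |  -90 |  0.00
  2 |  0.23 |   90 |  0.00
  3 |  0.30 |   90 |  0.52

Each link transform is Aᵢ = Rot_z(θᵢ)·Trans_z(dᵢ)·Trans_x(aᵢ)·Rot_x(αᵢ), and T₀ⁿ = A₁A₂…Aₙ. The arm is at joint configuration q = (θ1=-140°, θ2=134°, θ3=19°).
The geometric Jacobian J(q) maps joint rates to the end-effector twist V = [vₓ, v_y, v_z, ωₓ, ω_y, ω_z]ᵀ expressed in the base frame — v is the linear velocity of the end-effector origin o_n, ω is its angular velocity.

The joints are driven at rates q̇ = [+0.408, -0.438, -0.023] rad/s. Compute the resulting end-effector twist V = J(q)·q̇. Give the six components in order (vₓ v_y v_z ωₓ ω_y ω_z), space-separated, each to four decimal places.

-0.1476 -0.2576 0.0059 -0.2689 0.3462 0.4240

o_n = [-0.1419, -0.2466, -0.7307]
J₁: ẑ×o_n = [0.2466, -0.1419, 0.0000], ω = ẑ
J2: z=[0.6428, -0.7660, 0.0000] o=[-0.1915, -0.1607, 0.0000] → [0.5598, 0.4697, -0.0172, 0.6428, -0.7660, 0.0000]
J3: z=[-0.5510, -0.4624, -0.6947] o=[-0.0691, -0.0580, -0.1654] → [0.1304, -0.2609, 0.0703, -0.5510, -0.4624, -0.6947]
V = J·q̇ = [-0.1476, -0.2576, 0.0059, -0.2689, 0.3462, 0.4240]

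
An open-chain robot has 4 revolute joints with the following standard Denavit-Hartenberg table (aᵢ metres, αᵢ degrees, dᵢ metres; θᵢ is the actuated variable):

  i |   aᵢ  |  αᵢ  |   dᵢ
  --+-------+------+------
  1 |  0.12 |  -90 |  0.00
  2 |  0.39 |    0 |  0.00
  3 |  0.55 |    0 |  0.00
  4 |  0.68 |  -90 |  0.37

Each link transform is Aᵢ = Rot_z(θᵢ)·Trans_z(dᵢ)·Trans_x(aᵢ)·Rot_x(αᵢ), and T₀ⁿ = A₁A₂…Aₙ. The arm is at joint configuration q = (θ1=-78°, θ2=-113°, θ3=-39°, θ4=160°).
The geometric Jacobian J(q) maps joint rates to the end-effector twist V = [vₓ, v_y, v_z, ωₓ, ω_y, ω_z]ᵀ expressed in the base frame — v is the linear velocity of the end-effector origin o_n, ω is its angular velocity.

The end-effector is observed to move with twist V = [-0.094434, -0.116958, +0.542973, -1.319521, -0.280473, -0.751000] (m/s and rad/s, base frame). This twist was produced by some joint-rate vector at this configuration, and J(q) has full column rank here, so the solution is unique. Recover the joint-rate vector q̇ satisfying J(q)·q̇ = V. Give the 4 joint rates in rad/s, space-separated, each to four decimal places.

o_n = [0.3942, -0.0751, 0.5226]
J₁: ẑ×o_n = [0.0751, 0.3942, -0.0000], ω = ẑ
J2: z=[0.9781, 0.2079, 0.0000] o=[0.0249, -0.1174, 0.0000] → [0.1086, -0.5111, -0.0354, 0.9781, 0.2079, 0.0000]
J3: z=[0.9781, 0.2079, 0.0000] o=[-0.0067, 0.0317, 0.3590] → [0.0340, -0.1600, -0.1878, 0.9781, 0.2079, 0.0000]
J4: z=[0.9781, 0.2079, 0.0000] o=[-0.1077, 0.5067, 0.6172] → [-0.0197, 0.0926, -0.6734, 0.9781, 0.2079, 0.0000]
q̇ = J⁺·V = [-0.7510, -0.4190, -0.2020, -0.7280]

-0.7510 -0.4190 -0.2020 -0.7280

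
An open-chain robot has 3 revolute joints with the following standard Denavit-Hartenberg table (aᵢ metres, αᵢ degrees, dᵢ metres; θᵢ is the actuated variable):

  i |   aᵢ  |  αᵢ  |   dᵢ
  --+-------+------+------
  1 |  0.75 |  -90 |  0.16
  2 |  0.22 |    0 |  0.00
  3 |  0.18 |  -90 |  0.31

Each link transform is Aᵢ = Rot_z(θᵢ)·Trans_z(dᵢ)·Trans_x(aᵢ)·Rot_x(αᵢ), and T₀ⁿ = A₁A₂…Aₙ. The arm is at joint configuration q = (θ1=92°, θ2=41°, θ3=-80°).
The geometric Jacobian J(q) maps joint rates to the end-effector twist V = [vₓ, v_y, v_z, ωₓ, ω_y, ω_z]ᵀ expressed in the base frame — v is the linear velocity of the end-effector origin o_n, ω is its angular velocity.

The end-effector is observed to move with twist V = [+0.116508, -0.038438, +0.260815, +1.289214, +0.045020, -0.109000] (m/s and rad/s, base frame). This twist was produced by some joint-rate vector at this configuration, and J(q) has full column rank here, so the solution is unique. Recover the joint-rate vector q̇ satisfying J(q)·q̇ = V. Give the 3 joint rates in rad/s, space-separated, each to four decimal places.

-0.1090 -0.4840 -0.8060

o_n = [-0.3467, 1.0445, 0.1289]
J₁: ẑ×o_n = [-1.0445, -0.3467, 0.0000], ω = ẑ
J2: z=[-0.9994, -0.0349, 0.0000] o=[-0.0262, 0.7495, 0.1600] → [0.0011, -0.0310, -0.3059, -0.9994, -0.0349, 0.0000]
J3: z=[-0.9994, -0.0349, 0.0000] o=[-0.0320, 0.9155, 0.0157] → [-0.0040, 0.1132, -0.1399, -0.9994, -0.0349, 0.0000]
q̇ = J⁺·V = [-0.1090, -0.4840, -0.8060]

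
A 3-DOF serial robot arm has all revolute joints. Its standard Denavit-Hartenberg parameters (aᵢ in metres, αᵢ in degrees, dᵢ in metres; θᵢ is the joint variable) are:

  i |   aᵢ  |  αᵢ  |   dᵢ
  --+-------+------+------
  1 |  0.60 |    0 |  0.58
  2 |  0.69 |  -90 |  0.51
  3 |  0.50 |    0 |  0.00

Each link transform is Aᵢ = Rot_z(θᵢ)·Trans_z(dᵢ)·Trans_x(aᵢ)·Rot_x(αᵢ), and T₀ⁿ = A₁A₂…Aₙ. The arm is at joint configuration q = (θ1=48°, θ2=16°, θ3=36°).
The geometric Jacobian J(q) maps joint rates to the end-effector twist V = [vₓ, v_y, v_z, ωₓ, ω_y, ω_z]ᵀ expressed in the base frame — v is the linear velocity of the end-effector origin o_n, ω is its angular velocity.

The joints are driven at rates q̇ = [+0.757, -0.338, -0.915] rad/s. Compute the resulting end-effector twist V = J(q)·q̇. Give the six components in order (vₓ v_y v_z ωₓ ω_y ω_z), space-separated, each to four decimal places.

o_n = [0.8813, 1.4296, 0.7961]
J₁: ẑ×o_n = [-1.4296, 0.8813, 0.0000], ω = ẑ
J2: z=[0.0000, 0.0000, 1.0000] o=[0.4015, 0.4459, 0.5800] → [-0.9837, 0.4798, 0.0000, 0.0000, 0.0000, 1.0000]
J3: z=[-0.8988, 0.4384, 0.0000] o=[0.7040, 1.0661, 1.0900] → [-0.1288, -0.2641, -0.4045, -0.8988, 0.4384, 0.0000]
V = J·q̇ = [-0.6318, 0.7467, 0.3701, 0.8224, -0.4011, 0.4190]

-0.6318 0.7467 0.3701 0.8224 -0.4011 0.4190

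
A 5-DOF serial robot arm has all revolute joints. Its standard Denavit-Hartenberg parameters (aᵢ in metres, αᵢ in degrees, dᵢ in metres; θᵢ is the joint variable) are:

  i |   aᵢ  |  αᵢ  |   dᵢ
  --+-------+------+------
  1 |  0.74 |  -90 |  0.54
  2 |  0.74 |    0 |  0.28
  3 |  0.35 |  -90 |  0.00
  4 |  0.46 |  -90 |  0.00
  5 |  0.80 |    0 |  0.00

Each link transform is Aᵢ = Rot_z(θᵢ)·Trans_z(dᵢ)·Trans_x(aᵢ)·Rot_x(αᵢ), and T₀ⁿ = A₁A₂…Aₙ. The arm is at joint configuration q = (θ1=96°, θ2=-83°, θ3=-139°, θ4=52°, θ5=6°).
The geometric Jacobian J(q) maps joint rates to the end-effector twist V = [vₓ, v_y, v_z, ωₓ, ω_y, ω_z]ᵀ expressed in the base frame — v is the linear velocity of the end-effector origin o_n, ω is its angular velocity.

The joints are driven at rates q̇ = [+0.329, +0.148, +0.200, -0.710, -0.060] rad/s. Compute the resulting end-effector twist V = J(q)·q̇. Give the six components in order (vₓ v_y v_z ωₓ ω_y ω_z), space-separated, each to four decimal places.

-0.5068 -0.5533 -0.1790 -0.4288 0.3973 -0.2303

o_n = [0.7002, 0.1254, 0.4609]
J₁: ẑ×o_n = [-0.1254, 0.7002, 0.0000], ω = ẑ
J2: z=[-0.9945, -0.1045, 0.0000] o=[-0.0774, 0.7359, 0.5400] → [0.0083, -0.0787, 0.6884, -0.9945, -0.1045, 0.0000]
J3: z=[-0.9945, -0.1045, 0.0000] o=[-0.3652, 0.7964, 1.2745] → [0.0850, -0.8091, 0.7786, -0.9945, -0.1045, 0.0000]
J4: z=[0.0699, -0.6655, 0.7431] o=[-0.3381, 0.5377, 1.0403] → [0.6919, 0.8121, 0.6621, 0.0699, -0.6655, 0.7431]
J5: z=[0.5511, 0.6468, 0.5273] o=[0.0444, 0.3663, 0.8508] → [-0.1252, 0.5606, -0.5568, 0.5511, 0.6468, 0.5273]
V = J·q̇ = [-0.5068, -0.5533, -0.1790, -0.4288, 0.3973, -0.2303]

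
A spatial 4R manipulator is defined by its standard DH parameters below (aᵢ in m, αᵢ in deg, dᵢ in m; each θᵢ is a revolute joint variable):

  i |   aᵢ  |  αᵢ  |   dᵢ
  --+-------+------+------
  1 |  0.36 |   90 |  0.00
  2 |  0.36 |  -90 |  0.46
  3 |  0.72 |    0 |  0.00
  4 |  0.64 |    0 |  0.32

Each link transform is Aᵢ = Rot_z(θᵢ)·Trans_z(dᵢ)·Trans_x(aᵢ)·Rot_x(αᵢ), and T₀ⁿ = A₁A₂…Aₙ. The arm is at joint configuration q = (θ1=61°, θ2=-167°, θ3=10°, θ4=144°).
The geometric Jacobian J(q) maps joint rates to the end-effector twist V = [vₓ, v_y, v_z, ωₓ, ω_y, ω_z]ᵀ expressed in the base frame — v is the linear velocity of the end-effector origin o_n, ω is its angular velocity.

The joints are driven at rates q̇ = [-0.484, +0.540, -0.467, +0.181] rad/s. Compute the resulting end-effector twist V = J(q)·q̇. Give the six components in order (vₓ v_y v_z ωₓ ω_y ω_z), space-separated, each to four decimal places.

0.1574 -0.0107 -0.2521 0.4411 -0.3181 -0.2053

o_n = [0.0237, -0.0694, -0.4229]
J₁: ẑ×o_n = [0.0694, 0.0237, -0.0000], ω = ẑ
J2: z=[0.8746, -0.4848, 0.0000] o=[0.1745, 0.3149, 0.0000] → [0.2050, 0.3699, -0.4092, 0.8746, -0.4848, 0.0000]
J3: z=[0.1091, 0.1967, -0.9744] o=[0.4068, -0.2149, -0.0810] → [0.0745, 0.4105, 0.0912, 0.1091, 0.1967, -0.9744]
J4: z=[0.1091, 0.1967, -0.9744] o=[-0.0375, -0.7586, -0.2405] → [0.6356, -0.0398, 0.0631, 0.1091, 0.1967, -0.9744]
V = J·q̇ = [0.1574, -0.0107, -0.2521, 0.4411, -0.3181, -0.2053]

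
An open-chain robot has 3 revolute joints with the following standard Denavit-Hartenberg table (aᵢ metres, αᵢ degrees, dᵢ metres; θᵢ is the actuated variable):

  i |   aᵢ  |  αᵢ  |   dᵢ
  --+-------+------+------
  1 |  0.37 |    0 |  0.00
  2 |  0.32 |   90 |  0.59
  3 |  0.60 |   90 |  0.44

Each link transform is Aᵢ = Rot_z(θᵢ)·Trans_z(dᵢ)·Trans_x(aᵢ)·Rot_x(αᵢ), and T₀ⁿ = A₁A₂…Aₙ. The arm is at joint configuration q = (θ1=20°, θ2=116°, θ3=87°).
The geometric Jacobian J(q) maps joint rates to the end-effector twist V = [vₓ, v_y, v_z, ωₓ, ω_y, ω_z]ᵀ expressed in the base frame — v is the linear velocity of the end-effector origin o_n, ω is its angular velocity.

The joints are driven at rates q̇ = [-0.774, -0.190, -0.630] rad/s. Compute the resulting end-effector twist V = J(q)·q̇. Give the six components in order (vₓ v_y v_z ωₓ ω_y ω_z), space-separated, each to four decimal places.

o_n = [0.4006, 0.6872, 1.1892]
J₁: ẑ×o_n = [-0.6872, 0.4006, 0.0000], ω = ẑ
J2: z=[0.0000, 0.0000, 1.0000] o=[0.3477, 0.1265, 0.0000] → [-0.5606, 0.0529, 0.0000, 0.0000, 0.0000, 1.0000]
J3: z=[0.6947, 0.7193, 0.0000] o=[0.1175, 0.3488, 0.5900] → [0.4310, -0.4162, 0.0314, 0.6947, 0.7193, 0.0000]
V = J·q̇ = [0.3668, -0.0579, -0.0198, -0.4376, -0.4532, -0.9640]

0.3668 -0.0579 -0.0198 -0.4376 -0.4532 -0.9640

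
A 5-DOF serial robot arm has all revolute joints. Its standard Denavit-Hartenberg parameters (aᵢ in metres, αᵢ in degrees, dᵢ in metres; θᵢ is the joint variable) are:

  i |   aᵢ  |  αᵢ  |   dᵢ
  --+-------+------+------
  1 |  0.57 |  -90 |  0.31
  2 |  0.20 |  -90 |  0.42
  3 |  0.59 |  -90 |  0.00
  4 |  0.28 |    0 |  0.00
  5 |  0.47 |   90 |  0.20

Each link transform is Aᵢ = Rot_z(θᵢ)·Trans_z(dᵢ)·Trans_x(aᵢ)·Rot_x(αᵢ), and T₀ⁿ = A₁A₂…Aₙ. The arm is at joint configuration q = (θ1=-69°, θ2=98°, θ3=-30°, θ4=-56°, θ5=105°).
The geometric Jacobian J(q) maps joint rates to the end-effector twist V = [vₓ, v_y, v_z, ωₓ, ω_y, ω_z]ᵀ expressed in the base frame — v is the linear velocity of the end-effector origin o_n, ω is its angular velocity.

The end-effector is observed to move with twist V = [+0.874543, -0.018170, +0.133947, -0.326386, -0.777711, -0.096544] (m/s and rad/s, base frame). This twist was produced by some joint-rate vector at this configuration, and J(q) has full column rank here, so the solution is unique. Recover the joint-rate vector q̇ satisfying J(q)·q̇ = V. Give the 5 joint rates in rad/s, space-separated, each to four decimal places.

o_n = [0.9101, -0.2103, -0.9088]
J₁: ẑ×o_n = [0.2103, 0.9101, -0.0000], ω = ẑ
J2: z=[0.9336, 0.3584, 0.0000] o=[0.2043, -0.5321, 0.3100] → [-0.4368, 1.1379, 0.0475, 0.9336, 0.3584, 0.0000]
J3: z=[-0.3549, 0.9245, 0.1392] o=[0.5864, -0.3556, 0.1119] → [-0.9639, -0.3172, -0.3508, -0.3549, 0.9245, 0.1392]
J4: z=[-0.8334, -0.2454, -0.4951] o=[0.8363, -0.1835, -0.3940] → [0.1131, -0.4656, 0.0404, -0.8334, -0.2454, -0.4951]
J5: z=[-0.8334, -0.2454, -0.4951] o=[0.8203, 0.0767, -0.4960] → [-0.0408, -0.3885, 0.2613, -0.8334, -0.2454, -0.4951]
q̇ = J⁺·V = [0.2400, -0.1530, -0.6500, 0.9810, -0.4840]

0.2400 -0.1530 -0.6500 0.9810 -0.4840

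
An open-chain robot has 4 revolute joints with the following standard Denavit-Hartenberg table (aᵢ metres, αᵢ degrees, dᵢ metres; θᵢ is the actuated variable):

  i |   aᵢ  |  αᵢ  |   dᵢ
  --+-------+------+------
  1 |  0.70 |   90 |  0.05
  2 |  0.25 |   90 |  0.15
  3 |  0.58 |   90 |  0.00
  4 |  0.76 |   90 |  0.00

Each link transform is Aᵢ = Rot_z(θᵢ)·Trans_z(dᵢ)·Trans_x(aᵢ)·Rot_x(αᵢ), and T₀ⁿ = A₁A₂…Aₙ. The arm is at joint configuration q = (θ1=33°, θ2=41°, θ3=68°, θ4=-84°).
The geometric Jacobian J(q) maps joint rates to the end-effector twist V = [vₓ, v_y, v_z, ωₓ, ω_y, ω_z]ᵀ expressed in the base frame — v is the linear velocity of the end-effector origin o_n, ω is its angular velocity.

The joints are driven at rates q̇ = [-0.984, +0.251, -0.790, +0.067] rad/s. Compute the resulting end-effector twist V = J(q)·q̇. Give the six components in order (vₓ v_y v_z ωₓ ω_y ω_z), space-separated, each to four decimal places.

o_n = [0.9005, -0.3231, 0.9465]
J₁: ẑ×o_n = [0.3231, 0.9005, -0.0000], ω = ẑ
J2: z=[0.5446, -0.8387, 0.0000] o=[0.5871, 0.3812, 0.0500] → [-0.7519, -0.4883, -0.1208, 0.5446, -0.8387, 0.0000]
J3: z=[0.5502, 0.3573, -0.7547] o=[0.8270, 0.3582, 0.2140] → [-0.2525, -0.4585, -0.4011, 0.5502, 0.3573, -0.7547]
J4: z=[0.3828, 0.6953, 0.6083] o=[1.2574, -0.0035, 0.3566] → [0.6046, -0.4430, 0.1258, 0.3828, 0.6953, 0.6083]
V = J·q̇ = [-0.2667, -0.6761, 0.2950, -0.2723, -0.4462, -0.3470]

-0.2667 -0.6761 0.2950 -0.2723 -0.4462 -0.3470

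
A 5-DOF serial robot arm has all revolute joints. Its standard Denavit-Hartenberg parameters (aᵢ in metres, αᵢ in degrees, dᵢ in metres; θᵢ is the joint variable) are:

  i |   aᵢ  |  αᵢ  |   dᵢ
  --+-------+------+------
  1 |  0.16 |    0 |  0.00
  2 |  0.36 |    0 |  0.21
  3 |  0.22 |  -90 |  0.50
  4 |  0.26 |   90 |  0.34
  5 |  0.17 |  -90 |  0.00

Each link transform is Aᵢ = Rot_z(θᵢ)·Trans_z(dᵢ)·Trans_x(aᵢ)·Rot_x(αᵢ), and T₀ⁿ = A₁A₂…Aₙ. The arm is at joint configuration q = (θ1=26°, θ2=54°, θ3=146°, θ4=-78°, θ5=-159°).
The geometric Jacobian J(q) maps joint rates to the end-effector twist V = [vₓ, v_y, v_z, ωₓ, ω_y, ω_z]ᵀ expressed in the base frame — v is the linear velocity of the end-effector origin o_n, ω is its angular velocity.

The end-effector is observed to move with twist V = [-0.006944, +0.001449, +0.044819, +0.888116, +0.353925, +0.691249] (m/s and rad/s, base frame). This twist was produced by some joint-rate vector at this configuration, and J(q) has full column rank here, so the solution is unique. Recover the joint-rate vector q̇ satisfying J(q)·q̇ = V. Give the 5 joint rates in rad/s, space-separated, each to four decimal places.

o_n = [0.2396, 0.0574, 0.8091]
J₁: ẑ×o_n = [-0.0574, 0.2396, 0.0000], ω = ẑ
J2: z=[0.0000, 0.0000, 1.0000] o=[0.1438, 0.0701, 0.0000] → [0.0127, 0.0958, -0.0000, 0.0000, 0.0000, 1.0000]
J3: z=[0.0000, 0.0000, 1.0000] o=[0.2063, 0.4247, 0.2100] → [0.3673, 0.0333, -0.0000, 0.0000, 0.0000, 1.0000]
J4: z=[0.7193, -0.6947, 0.0000] o=[0.0535, 0.2664, 0.7100] → [-0.0688, -0.0713, -0.0211, 0.7193, -0.6947, 0.0000]
J5: z=[0.6795, 0.7036, 0.2079] o=[0.2605, -0.0087, 0.9643] → [-0.1230, 0.1011, 0.0596, 0.6795, 0.7036, 0.2079]
q̇ = J⁺·V = [-0.6650, 0.9550, 0.2160, 0.3930, 0.8910]

-0.6650 0.9550 0.2160 0.3930 0.8910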